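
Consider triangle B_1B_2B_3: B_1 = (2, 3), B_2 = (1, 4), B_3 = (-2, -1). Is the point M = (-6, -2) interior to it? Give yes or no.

no

Barycentric coordinates of M: (-17/8, 3/2, 13/8).
The three coordinates are negative, positive, positive; a point is interior exactly when all three are positive.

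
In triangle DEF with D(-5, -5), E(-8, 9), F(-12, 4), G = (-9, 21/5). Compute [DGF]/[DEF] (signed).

2/5

[DEF] = ½·((-5)·(9−4) + (-8)·(4−(-5)) + (-12)·(-5−9)) = ½·(-25 − 72 + 168) = 71/2.
[DGF] = ½·((-5)·(21/5−4) + (-9)·(4−(-5)) + (-12)·(-5−(21/5))) = ½·(-1 − 81 + 552/5) = 71/5, so the ratio is (71/5)/(71/2) = 2/5.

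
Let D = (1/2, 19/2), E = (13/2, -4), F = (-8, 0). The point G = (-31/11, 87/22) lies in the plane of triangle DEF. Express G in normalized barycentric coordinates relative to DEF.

(5/11, 1/11, 5/11)

Signed area of the reference triangle: [DEF] = ½·((1/2)·(-4−0) + (13/2)·(0−(19/2)) + (-8)·(19/2−(-4))) = ½·(-2 − 247/4 − 108) = -687/8.
[GEF] = ½·((-31/11)·(-4−0) + (13/2)·(0−(87/22)) + (-8)·(87/22−(-4))) = ½·(124/11 − 1131/44 − 700/11) = -3435/88, so the D-coordinate is (-3435/88)/(-687/8) = 5/11.
[DGF] = ½·((1/2)·(87/22−0) + (-31/11)·(0−(19/2)) + (-8)·(19/2−(87/22))) = ½·(87/44 + 589/22 − 488/11) = -687/88, so the E-coordinate is 1/11.
[DEG] = ½·((1/2)·(-4−(87/22)) + (13/2)·(87/22−(19/2)) + (-31/11)·(19/2−(-4))) = ½·(-175/44 − 793/22 − 837/22) = -3435/88, so the F-coordinate is 5/11.
Check: 5/11 + 1/11 + 5/11 = 1.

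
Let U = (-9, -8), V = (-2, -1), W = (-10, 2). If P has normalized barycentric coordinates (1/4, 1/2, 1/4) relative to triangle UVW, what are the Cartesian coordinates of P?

(-23/4, -2)

P = (1/4)·U + (1/2)·V + (1/4)·W.
x-coordinate: (1/4)·(-9) + (1/2)·(-2) + (1/4)·(-10) = -23/4.
y-coordinate: (1/4)·(-8) + (1/2)·(-1) + (1/4)·2 = -2.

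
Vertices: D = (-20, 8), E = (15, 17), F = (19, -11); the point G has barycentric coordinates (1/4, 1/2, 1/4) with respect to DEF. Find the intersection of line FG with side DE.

Line FG meets DE where the F-coordinate vanishes; zeroing G's F-weight and renormalizing leaves D, E-weights 1/4 : 1/2 → (1/3, 2/3).
So H = (1/3)·D + (2/3)·E = (10/3, 14).

(10/3, 14)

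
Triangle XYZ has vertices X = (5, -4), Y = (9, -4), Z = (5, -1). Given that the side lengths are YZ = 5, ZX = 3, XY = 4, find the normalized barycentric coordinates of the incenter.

The incenter has barycentric coordinates proportional to the opposite side lengths: (5 : 3 : 4).
Normalizing by 5+3+4 = 12 gives (5/12, 1/4, 1/3).

(5/12, 1/4, 1/3)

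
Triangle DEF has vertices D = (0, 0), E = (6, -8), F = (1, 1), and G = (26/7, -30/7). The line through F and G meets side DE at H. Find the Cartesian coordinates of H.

Barycentric coordinates of G with respect to DEF: (1/7, 4/7, 2/7).
On side DE the F-coordinate is zero; dropping G's F-weight 2/7 and renormalizing the remaining 1/7 : 4/7 gives weights 1/5, 4/5 on D, E.
H = (1/5)·(0, 0) + (4/5)·(6, -8) = (24/5, -32/5).

(24/5, -32/5)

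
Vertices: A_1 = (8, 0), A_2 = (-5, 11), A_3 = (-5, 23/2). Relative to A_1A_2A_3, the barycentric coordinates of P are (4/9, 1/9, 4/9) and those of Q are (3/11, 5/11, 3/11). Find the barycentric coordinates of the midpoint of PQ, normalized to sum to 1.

Since both coordinate triples sum to 1, the midpoint's barycentrics are the componentwise average.
(4/9+3/11)/2 = 71/198; similarly 28/99 and 71/198.

(71/198, 28/99, 71/198)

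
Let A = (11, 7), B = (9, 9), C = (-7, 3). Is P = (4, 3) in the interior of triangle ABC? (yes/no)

Barycentric coordinates of P: (3/2, -1, 1/2).
The three coordinates are positive, negative, positive; a point is interior exactly when all three are positive.

no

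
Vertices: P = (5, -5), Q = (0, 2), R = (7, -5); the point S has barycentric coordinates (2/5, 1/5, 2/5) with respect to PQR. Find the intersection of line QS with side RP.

(6, -5)

Line QS meets RP where the Q-coordinate vanishes; zeroing S's Q-weight and renormalizing leaves R, P-weights 2/5 : 2/5 → (1/2, 1/2).
So T = (1/2)·R + (1/2)·P = (6, -5).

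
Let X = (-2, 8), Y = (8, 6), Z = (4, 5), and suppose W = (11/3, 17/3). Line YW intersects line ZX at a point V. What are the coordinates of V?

(14/5, 28/5)

Barycentric coordinates of W with respect to XYZ: (1/6, 1/6, 2/3).
On side ZX the Y-coordinate is zero; dropping W's Y-weight 1/6 and renormalizing the remaining 2/3 : 1/6 gives weights 4/5, 1/5 on Z, X.
V = (4/5)·(4, 5) + (1/5)·(-2, 8) = (14/5, 28/5).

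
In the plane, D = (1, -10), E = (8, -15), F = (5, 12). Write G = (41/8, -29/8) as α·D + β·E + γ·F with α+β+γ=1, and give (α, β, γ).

Signed area of the reference triangle: [DEF] = ½·(1·(-15−12) + 8·(12−(-10)) + 5·(-10−(-15))) = ½·(-27 + 176 + 25) = 87.
[GEF] = ½·((41/8)·(-15−12) + 8·(12−(-29/8)) + 5·(-29/8−(-15))) = ½·(-1107/8 + 125 + 455/8) = 87/4, so the D-coordinate is (87/4)/87 = 1/4.
[DGF] = ½·(1·(-29/8−12) + (41/8)·(12−(-10)) + 5·(-10−(-29/8))) = ½·(-125/8 + 451/4 − 255/8) = 261/8, so the E-coordinate is 3/8.
[DEG] = ½·(1·(-15−(-29/8)) + 8·(-29/8−(-10)) + (41/8)·(-10−(-15))) = ½·(-91/8 + 51 + 205/8) = 261/8, so the F-coordinate is 3/8.
Check: 1/4 + 3/8 + 3/8 = 1.

(1/4, 3/8, 3/8)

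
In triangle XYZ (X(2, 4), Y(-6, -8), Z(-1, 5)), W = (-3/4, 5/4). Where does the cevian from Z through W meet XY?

Barycentric coordinates of W with respect to XYZ: (1/2, 1/4, 1/4).
On side XY the Z-coordinate is zero; dropping W's Z-weight 1/4 and renormalizing the remaining 1/2 : 1/4 gives weights 2/3, 1/3 on X, Y.
V = (2/3)·(2, 4) + (1/3)·(-6, -8) = (-2/3, 0).

(-2/3, 0)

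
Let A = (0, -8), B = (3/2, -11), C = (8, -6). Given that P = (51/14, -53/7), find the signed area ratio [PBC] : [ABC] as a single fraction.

3/7

[ABC] = ½·(0·(-11−(-6)) + (3/2)·(-6−(-8)) + 8·(-8−(-11))) = ½·(0 + 3 + 24) = 27/2.
[PBC] = ½·((51/14)·(-11−(-6)) + (3/2)·(-6−(-53/7)) + 8·(-53/7−(-11))) = ½·(-255/14 + 33/14 + 192/7) = 81/14, so the ratio is (81/14)/(27/2) = 3/7.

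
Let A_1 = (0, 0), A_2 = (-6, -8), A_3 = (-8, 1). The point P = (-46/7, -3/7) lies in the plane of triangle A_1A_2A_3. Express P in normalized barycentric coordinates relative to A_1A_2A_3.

(1/7, 1/7, 5/7)

Signed area of the reference triangle: [A_1A_2A_3] = ½·(0·(-8−1) + (-6)·(1−0) + (-8)·(0−(-8))) = ½·(0 − 6 − 64) = -35.
[PA_2A_3] = ½·((-46/7)·(-8−1) + (-6)·(1−(-3/7)) + (-8)·(-3/7−(-8))) = ½·(414/7 − 60/7 − 424/7) = -5, so the A_1-coordinate is (-5)/(-35) = 1/7.
[A_1PA_3] = ½·(0·(-3/7−1) + (-46/7)·(1−0) + (-8)·(0−(-3/7))) = ½·(0 − 46/7 − 24/7) = -5, so the A_2-coordinate is 1/7.
[A_1A_2P] = ½·(0·(-8−(-3/7)) + (-6)·(-3/7−0) + (-46/7)·(0−(-8))) = ½·(0 + 18/7 − 368/7) = -25, so the A_3-coordinate is 5/7.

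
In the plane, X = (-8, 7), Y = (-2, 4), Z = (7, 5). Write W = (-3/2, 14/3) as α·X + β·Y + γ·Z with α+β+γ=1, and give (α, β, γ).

(1/6, 2/3, 1/6)

Signed area of the reference triangle: [XYZ] = ½·((-8)·(4−5) + (-2)·(5−7) + 7·(7−4)) = ½·(8 + 4 + 21) = 33/2.
[WYZ] = ½·((-3/2)·(4−5) + (-2)·(5−(14/3)) + 7·(14/3−4)) = ½·(3/2 − 2/3 + 14/3) = 11/4, so the X-coordinate is (11/4)/(33/2) = 1/6.
[XWZ] = ½·((-8)·(14/3−5) + (-3/2)·(5−7) + 7·(7−(14/3))) = ½·(8/3 + 3 + 49/3) = 11, so the Y-coordinate is 2/3.
[XYW] = ½·((-8)·(4−(14/3)) + (-2)·(14/3−7) + (-3/2)·(7−4)) = ½·(16/3 + 14/3 − 9/2) = 11/4, so the Z-coordinate is 1/6.
Check: 1/6 + 2/3 + 1/6 = 1.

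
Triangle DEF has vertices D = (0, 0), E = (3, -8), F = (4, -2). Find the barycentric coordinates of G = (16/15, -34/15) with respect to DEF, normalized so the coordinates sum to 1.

(2/3, 4/15, 1/15)

Signed area of the reference triangle: [DEF] = ½·(0·(-8−(-2)) + 3·(-2−0) + 4·(0−(-8))) = ½·(0 − 6 + 32) = 13.
[GEF] = ½·((16/15)·(-8−(-2)) + 3·(-2−(-34/15)) + 4·(-34/15−(-8))) = ½·(-32/5 + 4/5 + 344/15) = 26/3, so the D-coordinate is (26/3)/13 = 2/3.
[DGF] = ½·(0·(-34/15−(-2)) + (16/15)·(-2−0) + 4·(0−(-34/15))) = ½·(0 − 32/15 + 136/15) = 52/15, so the E-coordinate is 4/15.
[DEG] = ½·(0·(-8−(-34/15)) + 3·(-34/15−0) + (16/15)·(0−(-8))) = ½·(0 − 34/5 + 128/15) = 13/15, so the F-coordinate is 1/15.
Check: 2/3 + 4/15 + 1/15 = 1.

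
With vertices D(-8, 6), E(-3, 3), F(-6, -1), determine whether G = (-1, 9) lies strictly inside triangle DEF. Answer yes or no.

Barycentric coordinates of G: (10/29, 55/29, -36/29).
The three coordinates are positive, positive, negative; a point is interior exactly when all three are positive.

no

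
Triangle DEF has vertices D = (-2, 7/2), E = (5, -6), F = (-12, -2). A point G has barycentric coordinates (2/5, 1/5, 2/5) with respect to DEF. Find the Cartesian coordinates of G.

G = (2/5)·D + (1/5)·E + (2/5)·F.
x-coordinate: (2/5)·(-2) + (1/5)·5 + (2/5)·(-12) = -23/5.
y-coordinate: (2/5)·(7/2) + (1/5)·(-6) + (2/5)·(-2) = -3/5.

(-23/5, -3/5)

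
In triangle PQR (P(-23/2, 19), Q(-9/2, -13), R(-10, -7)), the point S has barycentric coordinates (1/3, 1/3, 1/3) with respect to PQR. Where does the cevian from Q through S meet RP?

Line QS meets RP where the Q-coordinate vanishes; zeroing S's Q-weight and renormalizing leaves R, P-weights 1/3 : 1/3 → (1/2, 1/2).
So T = (1/2)·R + (1/2)·P = (-43/4, 6).

(-43/4, 6)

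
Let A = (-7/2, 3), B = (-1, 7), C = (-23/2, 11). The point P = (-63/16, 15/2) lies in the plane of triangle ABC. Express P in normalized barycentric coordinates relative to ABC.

Signed area of the reference triangle: [ABC] = ½·((-7/2)·(7−11) + (-1)·(11−3) + (-23/2)·(3−7)) = ½·(14 − 8 + 46) = 26.
[PBC] = ½·((-63/16)·(7−11) + (-1)·(11−(15/2)) + (-23/2)·(15/2−7)) = ½·(63/4 − 7/2 − 23/4) = 13/4, so the A-coordinate is (13/4)/26 = 1/8.
[APC] = ½·((-7/2)·(15/2−11) + (-63/16)·(11−3) + (-23/2)·(3−(15/2))) = ½·(49/4 − 63/2 + 207/4) = 65/4, so the B-coordinate is 5/8.
[ABP] = ½·((-7/2)·(7−(15/2)) + (-1)·(15/2−3) + (-63/16)·(3−7)) = ½·(7/4 − 9/2 + 63/4) = 13/2, so the C-coordinate is 1/4.
Check: 1/8 + 5/8 + 1/4 = 1.

(1/8, 5/8, 1/4)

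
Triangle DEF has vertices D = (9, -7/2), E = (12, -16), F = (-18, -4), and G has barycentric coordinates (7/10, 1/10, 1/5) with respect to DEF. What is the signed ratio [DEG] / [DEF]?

1/5

The signed ratio [DEG]/[DEF] equals the barycentric coordinate of G at vertex F, which is 1/5.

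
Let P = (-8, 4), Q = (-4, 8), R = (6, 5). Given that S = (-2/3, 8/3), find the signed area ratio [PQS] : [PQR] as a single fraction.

2/3

[PQR] = ½·((-8)·(8−5) + (-4)·(5−4) + 6·(4−8)) = ½·(-24 − 4 − 24) = -26.
[PQS] = ½·((-8)·(8−(8/3)) + (-4)·(8/3−4) + (-2/3)·(4−8)) = ½·(-128/3 + 16/3 + 8/3) = -52/3, so the ratio is (-52/3)/(-26) = 2/3.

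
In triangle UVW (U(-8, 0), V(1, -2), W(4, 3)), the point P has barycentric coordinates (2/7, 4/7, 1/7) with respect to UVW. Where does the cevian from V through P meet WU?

(-4, 1)

Line VP meets WU where the V-coordinate vanishes; zeroing P's V-weight and renormalizing leaves W, U-weights 1/7 : 2/7 → (1/3, 2/3).
So Q = (1/3)·W + (2/3)·U = (-4, 1).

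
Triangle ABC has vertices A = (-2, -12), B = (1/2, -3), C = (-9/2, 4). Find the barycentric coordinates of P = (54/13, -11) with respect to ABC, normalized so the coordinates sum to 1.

(3/13, 21/13, -11/13)

Signed area of the reference triangle: [ABC] = ½·((-2)·(-3−4) + (1/2)·(4−(-12)) + (-9/2)·(-12−(-3))) = ½·(14 + 8 + 81/2) = 125/4.
[PBC] = ½·((54/13)·(-3−4) + (1/2)·(4−(-11)) + (-9/2)·(-11−(-3))) = ½·(-378/13 + 15/2 + 36) = 375/52, so the A-coordinate is (375/52)/(125/4) = 3/13.
[APC] = ½·((-2)·(-11−4) + (54/13)·(4−(-12)) + (-9/2)·(-12−(-11))) = ½·(30 + 864/13 + 9/2) = 2625/52, so the B-coordinate is 21/13.
[ABP] = ½·((-2)·(-3−(-11)) + (1/2)·(-11−(-12)) + (54/13)·(-12−(-3))) = ½·(-16 + 1/2 − 486/13) = -1375/52, so the C-coordinate is -11/13.
Check: 3/13 + 21/13 − 11/13 = 1.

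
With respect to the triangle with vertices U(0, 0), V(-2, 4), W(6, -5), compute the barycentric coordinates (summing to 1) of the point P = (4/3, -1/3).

Signed area of the reference triangle: [UVW] = ½·(0·(4−(-5)) + (-2)·(-5−0) + 6·(0−4)) = ½·(0 + 10 − 24) = -7.
[PVW] = ½·((4/3)·(4−(-5)) + (-2)·(-5−(-1/3)) + 6·(-1/3−4)) = ½·(12 + 28/3 − 26) = -7/3, so the U-coordinate is (-7/3)/(-7) = 1/3.
[UPW] = ½·(0·(-1/3−(-5)) + (4/3)·(-5−0) + 6·(0−(-1/3))) = ½·(0 − 20/3 + 2) = -7/3, so the V-coordinate is 1/3.
[UVP] = ½·(0·(4−(-1/3)) + (-2)·(-1/3−0) + (4/3)·(0−4)) = ½·(0 + 2/3 − 16/3) = -7/3, so the W-coordinate is 1/3.
Check: 1/3 + 1/3 + 1/3 = 1.

(1/3, 1/3, 1/3)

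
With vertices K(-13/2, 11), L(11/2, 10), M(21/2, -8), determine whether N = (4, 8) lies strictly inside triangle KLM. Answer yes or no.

Barycentric coordinates of N: (37/211, 297/422, 51/422).
The three coordinates are positive, positive, positive; a point is interior exactly when all three are positive.

yes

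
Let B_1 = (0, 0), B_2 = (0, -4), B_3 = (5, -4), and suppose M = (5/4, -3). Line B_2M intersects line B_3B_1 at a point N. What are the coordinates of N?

(5/2, -2)

Barycentric coordinates of M with respect to B_1B_2B_3: (1/4, 1/2, 1/4).
On side B_3B_1 the B_2-coordinate is zero; dropping M's B_2-weight 1/2 and renormalizing the remaining 1/4 : 1/4 gives weights 1/2, 1/2 on B_3, B_1.
N = (1/2)·(5, -4) + (1/2)·(0, 0) = (5/2, -2).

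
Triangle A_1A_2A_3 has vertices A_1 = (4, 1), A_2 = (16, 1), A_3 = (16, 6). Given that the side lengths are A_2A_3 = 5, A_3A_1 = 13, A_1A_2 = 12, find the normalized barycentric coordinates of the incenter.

The incenter has barycentric coordinates proportional to the opposite side lengths: (5 : 13 : 12).
Normalizing by 5+13+12 = 30 gives (1/6, 13/30, 2/5).

(1/6, 13/30, 2/5)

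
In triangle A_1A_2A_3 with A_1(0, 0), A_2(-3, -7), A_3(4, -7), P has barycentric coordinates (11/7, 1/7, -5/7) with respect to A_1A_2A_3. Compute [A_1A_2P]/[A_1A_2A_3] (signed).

The signed ratio [A_1A_2P]/[A_1A_2A_3] equals the barycentric coordinate of P at vertex A_3, which is -5/7.

-5/7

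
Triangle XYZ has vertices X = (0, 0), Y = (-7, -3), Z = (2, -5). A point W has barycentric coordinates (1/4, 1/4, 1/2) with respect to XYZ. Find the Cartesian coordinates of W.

(-3/4, -13/4)

W = (1/4)·X + (1/4)·Y + (1/2)·Z.
x-coordinate: (1/4)·0 + (1/4)·(-7) + (1/2)·2 = -3/4.
y-coordinate: (1/4)·0 + (1/4)·(-3) + (1/2)·(-5) = -13/4.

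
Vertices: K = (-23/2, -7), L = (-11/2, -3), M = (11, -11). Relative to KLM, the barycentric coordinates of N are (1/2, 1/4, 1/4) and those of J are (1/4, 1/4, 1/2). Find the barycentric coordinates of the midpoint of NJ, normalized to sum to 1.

(3/8, 1/4, 3/8)

Since both coordinate triples sum to 1, the midpoint's barycentrics are the componentwise average.
(1/2+1/4)/2 = 3/8; similarly 1/4 and 3/8.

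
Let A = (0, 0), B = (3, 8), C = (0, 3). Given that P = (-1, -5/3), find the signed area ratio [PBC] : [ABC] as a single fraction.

1

[ABC] = ½·(0·(8−3) + 3·(3−0) + 0·(0−8)) = ½·(0 + 9 + 0) = 9/2.
[PBC] = ½·((-1)·(8−3) + 3·(3−(-5/3)) + 0·(-5/3−8)) = ½·(-5 + 14 + 0) = 9/2, so the ratio is (9/2)/(9/2) = 1.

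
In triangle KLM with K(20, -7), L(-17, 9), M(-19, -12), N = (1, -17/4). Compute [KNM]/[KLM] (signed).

[KLM] = ½·(20·(9−(-12)) + (-17)·(-12−(-7)) + (-19)·(-7−9)) = ½·(420 + 85 + 304) = 809/2.
[KNM] = ½·(20·(-17/4−(-12)) + 1·(-12−(-7)) + (-19)·(-7−(-17/4))) = ½·(155 − 5 + 209/4) = 809/8, so the ratio is (809/8)/(809/2) = 1/4.

1/4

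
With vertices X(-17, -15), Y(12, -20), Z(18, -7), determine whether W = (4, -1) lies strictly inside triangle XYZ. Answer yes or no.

Barycentric coordinates of W: (218/407, -322/407, 511/407).
The three coordinates are positive, negative, positive; a point is interior exactly when all three are positive.

no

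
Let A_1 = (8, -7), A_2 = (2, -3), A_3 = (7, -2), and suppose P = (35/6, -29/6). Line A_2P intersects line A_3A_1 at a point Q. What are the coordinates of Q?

(31/4, -23/4)

Barycentric coordinates of P with respect to A_1A_2A_3: (1/2, 1/3, 1/6).
On side A_3A_1 the A_2-coordinate is zero; dropping P's A_2-weight 1/3 and renormalizing the remaining 1/6 : 1/2 gives weights 1/4, 3/4 on A_3, A_1.
Q = (1/4)·(7, -2) + (3/4)·(8, -7) = (31/4, -23/4).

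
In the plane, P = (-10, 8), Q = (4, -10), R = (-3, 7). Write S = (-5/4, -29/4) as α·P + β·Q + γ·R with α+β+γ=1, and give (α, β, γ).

Signed area of the reference triangle: [PQR] = ½·((-10)·(-10−7) + 4·(7−8) + (-3)·(8−(-10))) = ½·(170 − 4 − 54) = 56.
[SQR] = ½·((-5/4)·(-10−7) + 4·(7−(-29/4)) + (-3)·(-29/4−(-10))) = ½·(85/4 + 57 − 33/4) = 35, so the P-coordinate is 35/56 = 5/8.
[PSR] = ½·((-10)·(-29/4−7) + (-5/4)·(7−8) + (-3)·(8−(-29/4))) = ½·(285/2 + 5/4 − 183/4) = 49, so the Q-coordinate is 7/8.
[PQS] = ½·((-10)·(-10−(-29/4)) + 4·(-29/4−8) + (-5/4)·(8−(-10))) = ½·(55/2 − 61 − 45/2) = -28, so the R-coordinate is -1/2.
Check: 5/8 + 7/8 − 1/2 = 1.

(5/8, 7/8, -1/2)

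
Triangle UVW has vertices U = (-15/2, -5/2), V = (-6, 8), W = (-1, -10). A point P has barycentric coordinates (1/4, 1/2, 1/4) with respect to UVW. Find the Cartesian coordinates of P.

P = (1/4)·U + (1/2)·V + (1/4)·W.
x-coordinate: (1/4)·(-15/2) + (1/2)·(-6) + (1/4)·(-1) = -41/8.
y-coordinate: (1/4)·(-5/2) + (1/2)·8 + (1/4)·(-10) = 7/8.

(-41/8, 7/8)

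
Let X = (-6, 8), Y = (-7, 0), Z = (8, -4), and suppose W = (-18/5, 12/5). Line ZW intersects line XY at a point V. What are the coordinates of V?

(-13/2, 4)

Barycentric coordinates of W with respect to XYZ: (2/5, 2/5, 1/5).
On side XY the Z-coordinate is zero; dropping W's Z-weight 1/5 and renormalizing the remaining 2/5 : 2/5 gives weights 1/2, 1/2 on X, Y.
V = (1/2)·(-6, 8) + (1/2)·(-7, 0) = (-13/2, 4).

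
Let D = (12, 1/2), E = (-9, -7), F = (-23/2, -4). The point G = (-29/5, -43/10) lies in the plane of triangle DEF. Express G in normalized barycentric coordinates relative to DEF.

Signed area of the reference triangle: [DEF] = ½·(12·(-7−(-4)) + (-9)·(-4−(1/2)) + (-23/2)·(1/2−(-7))) = ½·(-36 + 81/2 − 345/4) = -327/8.
[GEF] = ½·((-29/5)·(-7−(-4)) + (-9)·(-4−(-43/10)) + (-23/2)·(-43/10−(-7))) = ½·(87/5 − 27/10 − 621/20) = -327/40, so the D-coordinate is (-327/40)/(-327/8) = 1/5.
[DGF] = ½·(12·(-43/10−(-4)) + (-29/5)·(-4−(1/2)) + (-23/2)·(1/2−(-43/10))) = ½·(-18/5 + 261/10 − 276/5) = -327/20, so the E-coordinate is 2/5.
[DEG] = ½·(12·(-7−(-43/10)) + (-9)·(-43/10−(1/2)) + (-29/5)·(1/2−(-7))) = ½·(-162/5 + 216/5 − 87/2) = -327/20, so the F-coordinate is 2/5.
Check: 1/5 + 2/5 + 2/5 = 1.

(1/5, 2/5, 2/5)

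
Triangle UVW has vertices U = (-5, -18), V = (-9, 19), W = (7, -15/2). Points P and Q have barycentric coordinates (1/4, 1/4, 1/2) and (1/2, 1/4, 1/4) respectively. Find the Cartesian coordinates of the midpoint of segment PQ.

Barycentric coordinates of the midpoint are the average: (3/8, 1/4, 3/8).
Converting: (3/8)·U + (1/4)·V + (3/8)·W = (-3/2, -77/16).

(-3/2, -77/16)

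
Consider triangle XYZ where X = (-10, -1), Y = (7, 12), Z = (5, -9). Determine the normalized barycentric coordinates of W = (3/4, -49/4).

Signed area of the reference triangle: [XYZ] = ½·((-10)·(12−(-9)) + 7·(-9−(-1)) + 5·(-1−12)) = ½·(-210 − 56 − 65) = -331/2.
[WYZ] = ½·((3/4)·(12−(-9)) + 7·(-9−(-49/4)) + 5·(-49/4−12)) = ½·(63/4 + 91/4 − 485/4) = -331/8, so the X-coordinate is (-331/8)/(-331/2) = 1/4.
[XWZ] = ½·((-10)·(-49/4−(-9)) + (3/4)·(-9−(-1)) + 5·(-1−(-49/4))) = ½·(65/2 − 6 + 225/4) = 331/8, so the Y-coordinate is -1/4.
[XYW] = ½·((-10)·(12−(-49/4)) + 7·(-49/4−(-1)) + (3/4)·(-1−12)) = ½·(-485/2 − 315/4 − 39/4) = -331/2, so the Z-coordinate is 1.

(1/4, -1/4, 1)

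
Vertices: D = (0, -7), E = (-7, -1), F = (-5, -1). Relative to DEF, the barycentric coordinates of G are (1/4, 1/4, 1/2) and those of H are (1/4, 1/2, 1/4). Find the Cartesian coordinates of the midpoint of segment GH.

Barycentric coordinates of the midpoint are the average: (1/4, 3/8, 3/8).
Converting: (1/4)·D + (3/8)·E + (3/8)·F = (-9/2, -5/2).

(-9/2, -5/2)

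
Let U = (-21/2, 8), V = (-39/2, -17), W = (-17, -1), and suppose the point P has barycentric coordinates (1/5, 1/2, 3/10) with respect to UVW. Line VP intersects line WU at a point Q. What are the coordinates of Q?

(-72/5, 13/5)

Line VP meets WU where the V-coordinate vanishes; zeroing P's V-weight and renormalizing leaves W, U-weights 3/10 : 1/5 → (3/5, 2/5).
So Q = (3/5)·W + (2/5)·U = (-72/5, 13/5).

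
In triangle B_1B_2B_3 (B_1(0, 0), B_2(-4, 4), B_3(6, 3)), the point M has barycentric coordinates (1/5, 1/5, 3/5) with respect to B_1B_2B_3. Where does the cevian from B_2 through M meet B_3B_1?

Line B_2M meets B_3B_1 where the B_2-coordinate vanishes; zeroing M's B_2-weight and renormalizing leaves B_3, B_1-weights 3/5 : 1/5 → (3/4, 1/4).
So N = (3/4)·B_3 + (1/4)·B_1 = (9/2, 9/4).

(9/2, 9/4)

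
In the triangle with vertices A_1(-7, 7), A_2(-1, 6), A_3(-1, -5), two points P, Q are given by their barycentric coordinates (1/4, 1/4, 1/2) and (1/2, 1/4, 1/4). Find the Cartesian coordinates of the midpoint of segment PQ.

Barycentric coordinates of the midpoint are the average: (3/8, 1/4, 3/8).
Converting: (3/8)·A_1 + (1/4)·A_2 + (3/8)·A_3 = (-13/4, 9/4).

(-13/4, 9/4)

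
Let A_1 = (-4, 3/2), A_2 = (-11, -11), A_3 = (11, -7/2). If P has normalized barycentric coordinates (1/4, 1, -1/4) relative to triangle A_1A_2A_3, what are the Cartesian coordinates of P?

P = (1/4)·A_1 + 1·A_2 + (-1/4)·A_3.
x-coordinate: (1/4)·(-4) + 1·(-11) + (-1/4)·11 = -59/4.
y-coordinate: (1/4)·(3/2) + 1·(-11) + (-1/4)·(-7/2) = -39/4.

(-59/4, -39/4)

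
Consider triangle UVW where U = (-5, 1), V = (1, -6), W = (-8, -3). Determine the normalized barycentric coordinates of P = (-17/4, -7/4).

Signed area of the reference triangle: [UVW] = ½·((-5)·(-6−(-3)) + 1·(-3−1) + (-8)·(1−(-6))) = ½·(15 − 4 − 56) = -45/2.
[PVW] = ½·((-17/4)·(-6−(-3)) + 1·(-3−(-7/4)) + (-8)·(-7/4−(-6))) = ½·(51/4 − 5/4 − 34) = -45/4, so the U-coordinate is (-45/4)/(-45/2) = 1/2.
[UPW] = ½·((-5)·(-7/4−(-3)) + (-17/4)·(-3−1) + (-8)·(1−(-7/4))) = ½·(-25/4 + 17 − 22) = -45/8, so the V-coordinate is 1/4.
[UVP] = ½·((-5)·(-6−(-7/4)) + 1·(-7/4−1) + (-17/4)·(1−(-6))) = ½·(85/4 − 11/4 − 119/4) = -45/8, so the W-coordinate is 1/4.

(1/2, 1/4, 1/4)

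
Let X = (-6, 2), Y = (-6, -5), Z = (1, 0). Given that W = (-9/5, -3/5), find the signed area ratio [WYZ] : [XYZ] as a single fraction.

1/5

[XYZ] = ½·((-6)·(-5−0) + (-6)·(0−2) + 1·(2−(-5))) = ½·(30 + 12 + 7) = 49/2.
[WYZ] = ½·((-9/5)·(-5−0) + (-6)·(0−(-3/5)) + 1·(-3/5−(-5))) = ½·(9 − 18/5 + 22/5) = 49/10, so the ratio is (49/10)/(49/2) = 1/5.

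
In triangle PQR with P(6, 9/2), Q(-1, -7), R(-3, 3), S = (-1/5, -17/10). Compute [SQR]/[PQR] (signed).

[PQR] = ½·(6·(-7−3) + (-1)·(3−(9/2)) + (-3)·(9/2−(-7))) = ½·(-60 + 3/2 − 69/2) = -93/2.
[SQR] = ½·((-1/5)·(-7−3) + (-1)·(3−(-17/10)) + (-3)·(-17/10−(-7))) = ½·(2 − 47/10 − 159/10) = -93/10, so the ratio is (-93/10)/(-93/2) = 1/5.

1/5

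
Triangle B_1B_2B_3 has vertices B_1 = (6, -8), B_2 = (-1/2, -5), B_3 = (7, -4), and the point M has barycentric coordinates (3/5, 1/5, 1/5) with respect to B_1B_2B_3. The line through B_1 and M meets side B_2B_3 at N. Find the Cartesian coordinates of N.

Line B_1M meets B_2B_3 where the B_1-coordinate vanishes; zeroing M's B_1-weight and renormalizing leaves B_2, B_3-weights 1/5 : 1/5 → (1/2, 1/2).
So N = (1/2)·B_2 + (1/2)·B_3 = (13/4, -9/2).

(13/4, -9/2)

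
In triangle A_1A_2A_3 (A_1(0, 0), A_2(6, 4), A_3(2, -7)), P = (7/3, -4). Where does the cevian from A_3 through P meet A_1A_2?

(3, 2)

Barycentric coordinates of P with respect to A_1A_2A_3: (1/6, 1/6, 2/3).
On side A_1A_2 the A_3-coordinate is zero; dropping P's A_3-weight 2/3 and renormalizing the remaining 1/6 : 1/6 gives weights 1/2, 1/2 on A_1, A_2.
Q = (1/2)·(0, 0) + (1/2)·(6, 4) = (3, 2).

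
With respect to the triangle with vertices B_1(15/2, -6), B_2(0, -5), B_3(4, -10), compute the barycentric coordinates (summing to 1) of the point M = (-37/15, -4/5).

Signed area of the reference triangle: [B_1B_2B_3] = ½·((15/2)·(-5−(-10)) + 0·(-10−(-6)) + 4·(-6−(-5))) = ½·(75/2 + 0 − 4) = 67/4.
[MB_2B_3] = ½·((-37/15)·(-5−(-10)) + 0·(-10−(-4/5)) + 4·(-4/5−(-5))) = ½·(-37/3 + 0 + 84/5) = 67/30, so the B_1-coordinate is (67/30)/(67/4) = 2/15.
[B_1MB_3] = ½·((15/2)·(-4/5−(-10)) + (-37/15)·(-10−(-6)) + 4·(-6−(-4/5))) = ½·(69 + 148/15 − 104/5) = 871/30, so the B_2-coordinate is 26/15.
[B_1B_2M] = ½·((15/2)·(-5−(-4/5)) + 0·(-4/5−(-6)) + (-37/15)·(-6−(-5))) = ½·(-63/2 + 0 + 37/15) = -871/60, so the B_3-coordinate is -13/15.

(2/15, 26/15, -13/15)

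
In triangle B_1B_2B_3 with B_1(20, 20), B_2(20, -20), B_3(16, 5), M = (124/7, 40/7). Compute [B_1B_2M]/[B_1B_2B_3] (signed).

4/7

[B_1B_2B_3] = ½·(20·(-20−5) + 20·(5−20) + 16·(20−(-20))) = ½·(-500 − 300 + 640) = -80.
[B_1B_2M] = ½·(20·(-20−(40/7)) + 20·(40/7−20) + (124/7)·(20−(-20))) = ½·(-3600/7 − 2000/7 + 4960/7) = -320/7, so the ratio is (-320/7)/(-80) = 4/7.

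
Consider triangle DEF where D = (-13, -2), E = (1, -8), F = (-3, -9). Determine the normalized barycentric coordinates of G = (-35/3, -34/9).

(7/9, -2/9, 4/9)

Signed area of the reference triangle: [DEF] = ½·((-13)·(-8−(-9)) + 1·(-9−(-2)) + (-3)·(-2−(-8))) = ½·(-13 − 7 − 18) = -19.
[GEF] = ½·((-35/3)·(-8−(-9)) + 1·(-9−(-34/9)) + (-3)·(-34/9−(-8))) = ½·(-35/3 − 47/9 − 38/3) = -133/9, so the D-coordinate is (-133/9)/(-19) = 7/9.
[DGF] = ½·((-13)·(-34/9−(-9)) + (-35/3)·(-9−(-2)) + (-3)·(-2−(-34/9))) = ½·(-611/9 + 245/3 − 16/3) = 38/9, so the E-coordinate is -2/9.
[DEG] = ½·((-13)·(-8−(-34/9)) + 1·(-34/9−(-2)) + (-35/3)·(-2−(-8))) = ½·(494/9 − 16/9 − 70) = -76/9, so the F-coordinate is 4/9.
Check: 7/9 − 2/9 + 4/9 = 1.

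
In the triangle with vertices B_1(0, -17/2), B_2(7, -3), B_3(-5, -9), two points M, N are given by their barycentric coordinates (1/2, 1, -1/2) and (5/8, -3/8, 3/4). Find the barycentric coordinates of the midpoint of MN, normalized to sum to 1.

(9/16, 5/16, 1/8)

Since both coordinate triples sum to 1, the midpoint's barycentrics are the componentwise average.
(1/2+5/8)/2 = 9/16; similarly 5/16 and 1/8.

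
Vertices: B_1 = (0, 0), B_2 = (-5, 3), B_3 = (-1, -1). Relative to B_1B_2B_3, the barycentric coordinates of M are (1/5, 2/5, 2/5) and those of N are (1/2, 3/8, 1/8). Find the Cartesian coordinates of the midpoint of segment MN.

(-11/5, 9/10)

Barycentric coordinates of the midpoint are the average: (7/20, 31/80, 21/80).
Converting: (7/20)·B_1 + (31/80)·B_2 + (21/80)·B_3 = (-11/5, 9/10).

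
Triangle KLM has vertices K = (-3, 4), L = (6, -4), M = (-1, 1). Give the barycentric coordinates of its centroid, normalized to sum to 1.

The centroid is the average of the vertices, so each weight is 1/3.

(1/3, 1/3, 1/3)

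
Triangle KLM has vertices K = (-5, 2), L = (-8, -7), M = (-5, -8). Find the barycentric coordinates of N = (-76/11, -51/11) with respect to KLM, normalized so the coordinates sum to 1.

(3/11, 7/11, 1/11)

Signed area of the reference triangle: [KLM] = ½·((-5)·(-7−(-8)) + (-8)·(-8−2) + (-5)·(2−(-7))) = ½·(-5 + 80 − 45) = 15.
[NLM] = ½·((-76/11)·(-7−(-8)) + (-8)·(-8−(-51/11)) + (-5)·(-51/11−(-7))) = ½·(-76/11 + 296/11 − 130/11) = 45/11, so the K-coordinate is (45/11)/15 = 3/11.
[KNM] = ½·((-5)·(-51/11−(-8)) + (-76/11)·(-8−2) + (-5)·(2−(-51/11))) = ½·(-185/11 + 760/11 − 365/11) = 105/11, so the L-coordinate is 7/11.
[KLN] = ½·((-5)·(-7−(-51/11)) + (-8)·(-51/11−2) + (-76/11)·(2−(-7))) = ½·(130/11 + 584/11 − 684/11) = 15/11, so the M-coordinate is 1/11.
Check: 3/11 + 7/11 + 1/11 = 1.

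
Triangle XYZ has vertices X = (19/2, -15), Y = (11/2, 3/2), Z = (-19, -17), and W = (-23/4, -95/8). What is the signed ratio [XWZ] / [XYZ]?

1/4

[XYZ] = ½·((19/2)·(3/2−(-17)) + (11/2)·(-17−(-15)) + (-19)·(-15−(3/2))) = ½·(703/4 − 11 + 627/2) = 1913/8.
[XWZ] = ½·((19/2)·(-95/8−(-17)) + (-23/4)·(-17−(-15)) + (-19)·(-15−(-95/8))) = ½·(779/16 + 23/2 + 475/8) = 1913/32, so the ratio is (1913/32)/(1913/8) = 1/4.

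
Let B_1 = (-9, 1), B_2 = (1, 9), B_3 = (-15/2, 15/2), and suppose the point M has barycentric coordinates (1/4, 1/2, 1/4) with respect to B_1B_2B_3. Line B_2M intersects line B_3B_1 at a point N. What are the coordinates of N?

(-33/4, 17/4)

Line B_2M meets B_3B_1 where the B_2-coordinate vanishes; zeroing M's B_2-weight and renormalizing leaves B_3, B_1-weights 1/4 : 1/4 → (1/2, 1/2).
So N = (1/2)·B_3 + (1/2)·B_1 = (-33/4, 17/4).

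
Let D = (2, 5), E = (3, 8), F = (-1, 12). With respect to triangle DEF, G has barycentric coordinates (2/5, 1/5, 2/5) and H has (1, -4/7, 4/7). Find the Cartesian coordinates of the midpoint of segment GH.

Barycentric coordinates of the midpoint are the average: (7/10, -13/70, 17/35).
Converting: (7/10)·D + (-13/70)·E + (17/35)·F = (5/14, 549/70).

(5/14, 549/70)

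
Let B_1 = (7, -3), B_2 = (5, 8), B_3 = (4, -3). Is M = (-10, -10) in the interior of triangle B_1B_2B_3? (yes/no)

Barycentric coordinates of M: (-49/11, -7/11, 67/11).
The three coordinates are negative, negative, positive; a point is interior exactly when all three are positive.

no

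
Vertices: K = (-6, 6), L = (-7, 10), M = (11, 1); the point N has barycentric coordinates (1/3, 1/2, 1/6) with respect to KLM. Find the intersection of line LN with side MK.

(-1/3, 13/3)

Line LN meets MK where the L-coordinate vanishes; zeroing N's L-weight and renormalizing leaves M, K-weights 1/6 : 1/3 → (1/3, 2/3).
So J = (1/3)·M + (2/3)·K = (-1/3, 13/3).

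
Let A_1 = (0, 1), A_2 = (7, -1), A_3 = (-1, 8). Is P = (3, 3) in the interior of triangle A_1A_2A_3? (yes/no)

Barycentric coordinates of P: (4/47, 23/47, 20/47).
The three coordinates are positive, positive, positive; a point is interior exactly when all three are positive.

yes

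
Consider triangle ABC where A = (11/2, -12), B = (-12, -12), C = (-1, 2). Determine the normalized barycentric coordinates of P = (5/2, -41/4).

Signed area of the reference triangle: [ABC] = ½·((11/2)·(-12−2) + (-12)·(2−(-12)) + (-1)·(-12−(-12))) = ½·(-77 − 168 + 0) = -245/2.
[PBC] = ½·((5/2)·(-12−2) + (-12)·(2−(-41/4)) + (-1)·(-41/4−(-12))) = ½·(-35 − 147 − 7/4) = -735/8, so the A-coordinate is (-735/8)/(-245/2) = 3/4.
[APC] = ½·((11/2)·(-41/4−2) + (5/2)·(2−(-12)) + (-1)·(-12−(-41/4))) = ½·(-539/8 + 35 + 7/4) = -245/16, so the B-coordinate is 1/8.
[ABP] = ½·((11/2)·(-12−(-41/4)) + (-12)·(-41/4−(-12)) + (5/2)·(-12−(-12))) = ½·(-77/8 − 21 + 0) = -245/16, so the C-coordinate is 1/8.

(3/4, 1/8, 1/8)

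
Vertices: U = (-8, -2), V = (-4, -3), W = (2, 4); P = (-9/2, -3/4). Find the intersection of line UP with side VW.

Barycentric coordinates of P with respect to UVW: (1/2, 1/4, 1/4).
On side VW the U-coordinate is zero; dropping P's U-weight 1/2 and renormalizing the remaining 1/4 : 1/4 gives weights 1/2, 1/2 on V, W.
Q = (1/2)·(-4, -3) + (1/2)·(2, 4) = (-1, 1/2).

(-1, 1/2)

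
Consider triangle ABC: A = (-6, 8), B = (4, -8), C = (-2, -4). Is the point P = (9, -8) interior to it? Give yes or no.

Barycentric coordinates of P: (5/14, 29/14, -10/7).
The three coordinates are positive, positive, negative; a point is interior exactly when all three are positive.

no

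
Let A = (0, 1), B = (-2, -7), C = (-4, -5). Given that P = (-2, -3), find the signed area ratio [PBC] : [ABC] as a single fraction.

[ABC] = ½·(0·(-7−(-5)) + (-2)·(-5−1) + (-4)·(1−(-7))) = ½·(0 + 12 − 32) = -10.
[PBC] = ½·((-2)·(-7−(-5)) + (-2)·(-5−(-3)) + (-4)·(-3−(-7))) = ½·(4 + 4 − 16) = -4, so the ratio is (-4)/(-10) = 2/5.

2/5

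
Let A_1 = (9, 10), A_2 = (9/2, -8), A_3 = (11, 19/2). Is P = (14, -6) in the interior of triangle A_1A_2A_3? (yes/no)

Barycentric coordinates of P: (-613/153, 118/153, 72/17).
The three coordinates are negative, positive, positive; a point is interior exactly when all three are positive.

no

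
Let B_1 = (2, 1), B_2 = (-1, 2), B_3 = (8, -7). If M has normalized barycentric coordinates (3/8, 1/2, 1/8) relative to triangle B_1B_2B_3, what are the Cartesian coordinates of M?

(5/4, 1/2)

M = (3/8)·B_1 + (1/2)·B_2 + (1/8)·B_3.
x-coordinate: (3/8)·2 + (1/2)·(-1) + (1/8)·8 = 5/4.
y-coordinate: (3/8)·1 + (1/2)·2 + (1/8)·(-7) = 1/2.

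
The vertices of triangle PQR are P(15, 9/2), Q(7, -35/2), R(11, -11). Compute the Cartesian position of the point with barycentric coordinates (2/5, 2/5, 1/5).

(11, -37/5)

S = (2/5)·P + (2/5)·Q + (1/5)·R.
x-coordinate: (2/5)·15 + (2/5)·7 + (1/5)·11 = 11.
y-coordinate: (2/5)·(9/2) + (2/5)·(-35/2) + (1/5)·(-11) = -37/5.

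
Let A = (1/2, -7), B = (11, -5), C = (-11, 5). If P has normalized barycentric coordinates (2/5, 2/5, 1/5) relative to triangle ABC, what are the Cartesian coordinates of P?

P = (2/5)·A + (2/5)·B + (1/5)·C.
x-coordinate: (2/5)·(1/2) + (2/5)·11 + (1/5)·(-11) = 12/5.
y-coordinate: (2/5)·(-7) + (2/5)·(-5) + (1/5)·5 = -19/5.

(12/5, -19/5)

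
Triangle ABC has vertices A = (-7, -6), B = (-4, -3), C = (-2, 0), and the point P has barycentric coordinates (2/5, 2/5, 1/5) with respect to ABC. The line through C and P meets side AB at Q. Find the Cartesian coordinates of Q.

(-11/2, -9/2)

Line CP meets AB where the C-coordinate vanishes; zeroing P's C-weight and renormalizing leaves A, B-weights 2/5 : 2/5 → (1/2, 1/2).
So Q = (1/2)·A + (1/2)·B = (-11/2, -9/2).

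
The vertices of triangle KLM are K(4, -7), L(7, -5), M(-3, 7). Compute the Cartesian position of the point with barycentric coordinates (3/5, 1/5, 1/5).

(16/5, -19/5)

N = (3/5)·K + (1/5)·L + (1/5)·M.
x-coordinate: (3/5)·4 + (1/5)·7 + (1/5)·(-3) = 16/5.
y-coordinate: (3/5)·(-7) + (1/5)·(-5) + (1/5)·7 = -19/5.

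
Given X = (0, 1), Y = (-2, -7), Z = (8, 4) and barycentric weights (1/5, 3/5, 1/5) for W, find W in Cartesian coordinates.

(2/5, -16/5)

W = (1/5)·X + (3/5)·Y + (1/5)·Z.
x-coordinate: (1/5)·0 + (3/5)·(-2) + (1/5)·8 = 2/5.
y-coordinate: (1/5)·1 + (3/5)·(-7) + (1/5)·4 = -16/5.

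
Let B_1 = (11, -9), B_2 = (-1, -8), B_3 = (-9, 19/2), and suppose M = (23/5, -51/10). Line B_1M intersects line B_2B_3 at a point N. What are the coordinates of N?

(-5, 3/4)

Barycentric coordinates of M with respect to B_1B_2B_3: (3/5, 1/5, 1/5).
On side B_2B_3 the B_1-coordinate is zero; dropping M's B_1-weight 3/5 and renormalizing the remaining 1/5 : 1/5 gives weights 1/2, 1/2 on B_2, B_3.
N = (1/2)·(-1, -8) + (1/2)·(-9, 19/2) = (-5, 3/4).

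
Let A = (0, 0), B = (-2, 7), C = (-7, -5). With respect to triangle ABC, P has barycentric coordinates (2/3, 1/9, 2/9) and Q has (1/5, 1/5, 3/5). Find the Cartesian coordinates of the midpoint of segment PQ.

Barycentric coordinates of the midpoint are the average: (13/30, 7/45, 37/90).
Converting: (13/30)·A + (7/45)·B + (37/90)·C = (-287/90, -29/30).

(-287/90, -29/30)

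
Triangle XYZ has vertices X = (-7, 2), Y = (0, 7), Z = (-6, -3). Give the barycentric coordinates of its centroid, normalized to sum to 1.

(1/3, 1/3, 1/3)

The centroid is the average of the vertices, so each weight is 1/3.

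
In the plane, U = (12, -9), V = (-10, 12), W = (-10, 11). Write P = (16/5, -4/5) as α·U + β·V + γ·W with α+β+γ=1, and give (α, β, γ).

Signed area of the reference triangle: [UVW] = ½·(12·(12−11) + (-10)·(11−(-9)) + (-10)·(-9−12)) = ½·(12 − 200 + 210) = 11.
[PVW] = ½·((16/5)·(12−11) + (-10)·(11−(-4/5)) + (-10)·(-4/5−12)) = ½·(16/5 − 118 + 128) = 33/5, so the U-coordinate is (33/5)/11 = 3/5.
[UPW] = ½·(12·(-4/5−11) + (16/5)·(11−(-9)) + (-10)·(-9−(-4/5))) = ½·(-708/5 + 64 + 82) = 11/5, so the V-coordinate is 1/5.
[UVP] = ½·(12·(12−(-4/5)) + (-10)·(-4/5−(-9)) + (16/5)·(-9−12)) = ½·(768/5 − 82 − 336/5) = 11/5, so the W-coordinate is 1/5.
Check: 3/5 + 1/5 + 1/5 = 1.

(3/5, 1/5, 1/5)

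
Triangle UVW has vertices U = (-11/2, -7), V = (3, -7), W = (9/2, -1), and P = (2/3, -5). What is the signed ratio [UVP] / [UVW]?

1/3

[UVW] = ½·((-11/2)·(-7−(-1)) + 3·(-1−(-7)) + (9/2)·(-7−(-7))) = ½·(33 + 18 + 0) = 51/2.
[UVP] = ½·((-11/2)·(-7−(-5)) + 3·(-5−(-7)) + (2/3)·(-7−(-7))) = ½·(11 + 6 + 0) = 17/2, so the ratio is (17/2)/(51/2) = 1/3.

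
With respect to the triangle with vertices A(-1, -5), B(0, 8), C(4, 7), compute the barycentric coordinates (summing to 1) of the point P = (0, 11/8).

Signed area of the reference triangle: [ABC] = ½·((-1)·(8−7) + 0·(7−(-5)) + 4·(-5−8)) = ½·(-1 + 0 − 52) = -53/2.
[PBC] = ½·(0·(8−7) + 0·(7−(11/8)) + 4·(11/8−8)) = ½·(0 + 0 − 53/2) = -53/4, so the A-coordinate is (-53/4)/(-53/2) = 1/2.
[APC] = ½·((-1)·(11/8−7) + 0·(7−(-5)) + 4·(-5−(11/8))) = ½·(45/8 + 0 − 51/2) = -159/16, so the B-coordinate is 3/8.
[ABP] = ½·((-1)·(8−(11/8)) + 0·(11/8−(-5)) + 0·(-5−8)) = ½·(-53/8 + 0 + 0) = -53/16, so the C-coordinate is 1/8.

(1/2, 3/8, 1/8)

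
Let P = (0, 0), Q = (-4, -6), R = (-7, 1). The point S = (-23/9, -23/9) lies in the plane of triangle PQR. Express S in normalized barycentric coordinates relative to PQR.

(4/9, 4/9, 1/9)

Signed area of the reference triangle: [PQR] = ½·(0·(-6−1) + (-4)·(1−0) + (-7)·(0−(-6))) = ½·(0 − 4 − 42) = -23.
[SQR] = ½·((-23/9)·(-6−1) + (-4)·(1−(-23/9)) + (-7)·(-23/9−(-6))) = ½·(161/9 − 128/9 − 217/9) = -92/9, so the P-coordinate is (-92/9)/(-23) = 4/9.
[PSR] = ½·(0·(-23/9−1) + (-23/9)·(1−0) + (-7)·(0−(-23/9))) = ½·(0 − 23/9 − 161/9) = -92/9, so the Q-coordinate is 4/9.
[PQS] = ½·(0·(-6−(-23/9)) + (-4)·(-23/9−0) + (-23/9)·(0−(-6))) = ½·(0 + 92/9 − 46/3) = -23/9, so the R-coordinate is 1/9.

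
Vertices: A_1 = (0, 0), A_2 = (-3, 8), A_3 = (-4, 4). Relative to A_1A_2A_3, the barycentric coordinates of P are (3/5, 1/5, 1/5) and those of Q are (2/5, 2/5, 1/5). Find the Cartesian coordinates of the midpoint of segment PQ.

(-17/10, 16/5)

Barycentric coordinates of the midpoint are the average: (1/2, 3/10, 1/5).
Converting: (1/2)·A_1 + (3/10)·A_2 + (1/5)·A_3 = (-17/10, 16/5).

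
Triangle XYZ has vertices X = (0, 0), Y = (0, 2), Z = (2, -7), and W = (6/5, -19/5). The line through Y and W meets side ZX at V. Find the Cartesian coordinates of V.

Barycentric coordinates of W with respect to XYZ: (1/5, 1/5, 3/5).
On side ZX the Y-coordinate is zero; dropping W's Y-weight 1/5 and renormalizing the remaining 3/5 : 1/5 gives weights 3/4, 1/4 on Z, X.
V = (3/4)·(2, -7) + (1/4)·(0, 0) = (3/2, -21/4).

(3/2, -21/4)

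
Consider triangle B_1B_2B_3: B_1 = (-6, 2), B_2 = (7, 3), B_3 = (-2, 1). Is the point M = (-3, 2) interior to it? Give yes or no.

Barycentric coordinates of M: (11/17, 3/17, 3/17).
The three coordinates are positive, positive, positive; a point is interior exactly when all three are positive.

yes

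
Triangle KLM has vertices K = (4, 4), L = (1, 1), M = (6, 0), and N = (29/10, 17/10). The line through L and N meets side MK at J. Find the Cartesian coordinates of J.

Barycentric coordinates of N with respect to KLM: (3/10, 1/2, 1/5).
On side MK the L-coordinate is zero; dropping N's L-weight 1/2 and renormalizing the remaining 1/5 : 3/10 gives weights 2/5, 3/5 on M, K.
J = (2/5)·(6, 0) + (3/5)·(4, 4) = (24/5, 12/5).

(24/5, 12/5)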